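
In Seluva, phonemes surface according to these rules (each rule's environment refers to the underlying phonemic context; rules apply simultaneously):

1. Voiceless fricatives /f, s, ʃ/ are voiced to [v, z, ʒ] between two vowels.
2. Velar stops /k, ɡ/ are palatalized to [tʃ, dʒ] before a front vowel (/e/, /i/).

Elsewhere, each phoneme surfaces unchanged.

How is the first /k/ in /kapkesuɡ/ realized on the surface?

[k]

/k/ (word-initial) is in the target of rule 2 but the environment (before a front vowel) is not met → [k].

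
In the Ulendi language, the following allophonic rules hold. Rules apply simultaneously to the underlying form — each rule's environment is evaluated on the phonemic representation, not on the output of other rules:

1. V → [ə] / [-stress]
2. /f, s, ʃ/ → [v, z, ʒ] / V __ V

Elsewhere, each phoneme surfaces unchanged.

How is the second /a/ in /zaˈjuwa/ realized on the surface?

[ə]

/a/ meets the environment for rule 1 (in an unstressed syllable) → [ə].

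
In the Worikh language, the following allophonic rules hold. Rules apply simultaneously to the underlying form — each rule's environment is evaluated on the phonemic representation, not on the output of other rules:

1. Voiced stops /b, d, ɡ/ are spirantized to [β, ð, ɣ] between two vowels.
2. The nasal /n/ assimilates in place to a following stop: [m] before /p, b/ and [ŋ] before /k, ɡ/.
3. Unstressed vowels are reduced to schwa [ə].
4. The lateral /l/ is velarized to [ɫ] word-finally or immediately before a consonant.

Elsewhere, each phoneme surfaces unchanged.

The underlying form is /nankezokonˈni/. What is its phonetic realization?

/n/ — word-initial; rule 2 does not apply here → [n].
/a/ (between /n/ and /n/) occurs in an unstressed syllable → [ə] by rule 3.
/n/ (between /a/ and /k/): before a labial or velar stop, so rule 2 applies → [ŋ].
/k/ — not in any rule's target class → [k].
Rule 3 applies to /e/ (between /k/ and /z/: in an unstressed syllable) → [ə].
/z/ stays [z].
/o/ (between /z/ and /k/) occurs in an unstressed syllable → [ə] by rule 3.
/k/ stays [k].
Rule 3 applies to /o/ (between /k/ and /n/: in an unstressed syllable) → [ə].
/n/ (between /o/ and /n/) fails the environment for rule 2, so it stays [n].
/n/ — between /n/ and /i/; rule 2 does not apply here → [n].
/i/ (word-final) fails the environment for rule 3, so it stays [i].

[nəŋkəzəkənˈni]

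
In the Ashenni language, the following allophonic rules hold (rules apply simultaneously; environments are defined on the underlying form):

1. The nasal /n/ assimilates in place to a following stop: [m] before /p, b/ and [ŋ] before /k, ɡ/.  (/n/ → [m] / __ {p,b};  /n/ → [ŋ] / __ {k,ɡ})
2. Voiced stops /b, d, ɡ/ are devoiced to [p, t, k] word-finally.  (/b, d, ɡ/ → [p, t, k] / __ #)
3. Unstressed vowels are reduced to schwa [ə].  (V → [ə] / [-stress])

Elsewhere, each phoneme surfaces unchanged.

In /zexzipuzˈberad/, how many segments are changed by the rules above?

Segments that undergo a rule: /e/ → [ə] (rule 3); /i/ → [ə] (rule 3); /u/ → [ə] (rule 3); /a/ → [ə] (rule 3); /d/ → [t] (rule 2).
All other segments surface unchanged.

5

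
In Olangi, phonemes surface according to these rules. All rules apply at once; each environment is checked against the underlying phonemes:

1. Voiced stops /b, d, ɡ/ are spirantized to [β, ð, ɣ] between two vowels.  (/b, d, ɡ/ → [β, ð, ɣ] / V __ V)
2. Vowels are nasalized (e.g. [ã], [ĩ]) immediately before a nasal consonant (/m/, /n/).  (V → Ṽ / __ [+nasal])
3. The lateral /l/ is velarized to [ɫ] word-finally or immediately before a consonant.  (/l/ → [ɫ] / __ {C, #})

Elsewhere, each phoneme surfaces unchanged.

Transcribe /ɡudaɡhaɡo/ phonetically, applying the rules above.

[ɡuðaɡhaɣo]

/ɡ/ — word-initial; rule 1 does not apply here → [ɡ].
/u/ (between /ɡ/ and /d/) fails the environment for rule 2, so it stays [u].
Rule 1 applies to /d/ (between /u/ and /a/: between two vowels) → [ð].
/a/ (between /d/ and /ɡ/) fails the environment for rule 2, so it stays [a].
/ɡ/ — between /a/ and /h/; rule 1 does not apply here → [ɡ].
/h/ (between /ɡ/ and /a/) is unaffected → [h].
/a/ — between /h/ and /ɡ/; rule 2 does not apply here → [a].
Rule 1 applies to /ɡ/ (between /a/ and /o/: between two vowels) → [ɣ].
/o/ (word-final) is in the target of rule 2 but the environment (before a nasal consonant) is not met → [o].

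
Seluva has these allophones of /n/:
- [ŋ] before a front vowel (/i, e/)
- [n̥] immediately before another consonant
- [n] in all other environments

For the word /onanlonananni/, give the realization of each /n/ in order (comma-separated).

Occurrence 1 (position 2): no conditioning environment matches → elsewhere allophone [n].
Occurrence 2 (position 4): immediately before another consonant → [n̥].
Occurrence 3 (position 7): no conditioning environment matches → elsewhere allophone [n].
Occurrence 4 (position 9): no conditioning environment matches → elsewhere allophone [n].
Occurrence 5 (position 11): immediately before another consonant → [n̥].
Occurrence 6 (position 12): before a front vowel (/i, e/) → [ŋ].

[n], [n̥], [n], [n], [n̥], [ŋ]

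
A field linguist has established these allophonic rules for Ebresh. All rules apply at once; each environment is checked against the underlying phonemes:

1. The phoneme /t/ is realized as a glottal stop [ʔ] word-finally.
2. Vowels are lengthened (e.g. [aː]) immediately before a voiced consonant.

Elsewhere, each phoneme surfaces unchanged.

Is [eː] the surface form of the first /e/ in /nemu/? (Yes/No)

Yes

Rule 2 applies to /e/ (between /n/ and /m/: before a voiced consonant) → [eː].
The actual realization is [eː], which matches [eː].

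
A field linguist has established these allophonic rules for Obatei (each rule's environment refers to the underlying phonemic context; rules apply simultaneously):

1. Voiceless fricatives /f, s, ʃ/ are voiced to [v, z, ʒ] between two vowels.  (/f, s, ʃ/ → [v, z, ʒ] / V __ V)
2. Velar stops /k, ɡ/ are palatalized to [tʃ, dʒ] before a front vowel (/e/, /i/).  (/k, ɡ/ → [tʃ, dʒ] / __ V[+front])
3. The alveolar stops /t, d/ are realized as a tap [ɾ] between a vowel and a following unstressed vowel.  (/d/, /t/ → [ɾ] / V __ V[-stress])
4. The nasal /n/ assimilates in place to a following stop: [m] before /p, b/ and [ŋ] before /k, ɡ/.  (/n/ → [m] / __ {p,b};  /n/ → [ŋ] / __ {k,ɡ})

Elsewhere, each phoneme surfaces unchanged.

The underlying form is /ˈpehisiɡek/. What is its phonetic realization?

[ˈpehizidʒek]

/s/ — between /i/ and /i/, between two vowels — surfaces as [z] (rule 1).
Rule 2 applies to /ɡ/ (between /i/ and /e/: before a front vowel) → [dʒ].
/k/ — word-final; rule 2 does not apply here → [k].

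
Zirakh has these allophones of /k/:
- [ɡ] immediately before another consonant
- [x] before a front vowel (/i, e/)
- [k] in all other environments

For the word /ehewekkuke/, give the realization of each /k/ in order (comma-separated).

Occurrence 1 (position 6): immediately before another consonant → [ɡ].
Occurrence 2 (position 7): no conditioning environment matches → elsewhere allophone [k].
Occurrence 3 (position 9): before a front vowel (/i, e/) → [x].

[ɡ], [k], [x]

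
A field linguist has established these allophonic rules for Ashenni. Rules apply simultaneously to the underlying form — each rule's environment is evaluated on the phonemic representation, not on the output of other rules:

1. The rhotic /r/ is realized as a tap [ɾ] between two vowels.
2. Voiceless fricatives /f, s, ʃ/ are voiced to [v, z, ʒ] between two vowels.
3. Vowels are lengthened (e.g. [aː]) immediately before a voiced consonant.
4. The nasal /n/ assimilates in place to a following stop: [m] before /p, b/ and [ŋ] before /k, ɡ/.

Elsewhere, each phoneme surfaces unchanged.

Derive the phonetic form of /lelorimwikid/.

/l/ (word-initial): no rule targets it → [l].
/e/ meets the environment for rule 3 (before a voiced consonant) → [eː].
/l/ (between /e/ and /o/) is unaffected → [l].
Rule 3 applies to /o/ (between /l/ and /r/: before a voiced consonant) → [oː].
/r/ meets the environment for rule 1 (between two vowels) → [ɾ].
/i/ (between /r/ and /m/): before a voiced consonant, so rule 3 applies → [iː].
/m/ — not in any rule's target class → [m].
/w/ stays [w].
/i/ (between /w/ and /k/) fails the environment for rule 3, so it stays [i].
/k/ (between /i/ and /i/): no rule targets it → [k].
/i/ (between /k/ and /d/) occurs before a voiced consonant → [iː] by rule 3.
/d/ stays [d].

[leːloːɾiːmwikiːd]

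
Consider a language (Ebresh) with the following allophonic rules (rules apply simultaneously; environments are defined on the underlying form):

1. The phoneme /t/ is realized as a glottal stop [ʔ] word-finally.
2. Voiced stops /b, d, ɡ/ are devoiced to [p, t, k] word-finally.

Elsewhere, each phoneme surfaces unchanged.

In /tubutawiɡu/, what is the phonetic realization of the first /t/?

/t/ — word-initial; rule 1 does not apply here → [t].

[t]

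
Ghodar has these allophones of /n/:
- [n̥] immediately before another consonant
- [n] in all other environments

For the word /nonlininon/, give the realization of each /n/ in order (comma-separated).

Occurrence 1 (position 1): no conditioning environment matches → elsewhere allophone [n].
Occurrence 2 (position 3): immediately before another consonant → [n̥].
Occurrence 3 (position 6): no conditioning environment matches → elsewhere allophone [n].
Occurrence 4 (position 8): no conditioning environment matches → elsewhere allophone [n].
Occurrence 5 (position 10): no conditioning environment matches → elsewhere allophone [n].

[n], [n̥], [n], [n], [n]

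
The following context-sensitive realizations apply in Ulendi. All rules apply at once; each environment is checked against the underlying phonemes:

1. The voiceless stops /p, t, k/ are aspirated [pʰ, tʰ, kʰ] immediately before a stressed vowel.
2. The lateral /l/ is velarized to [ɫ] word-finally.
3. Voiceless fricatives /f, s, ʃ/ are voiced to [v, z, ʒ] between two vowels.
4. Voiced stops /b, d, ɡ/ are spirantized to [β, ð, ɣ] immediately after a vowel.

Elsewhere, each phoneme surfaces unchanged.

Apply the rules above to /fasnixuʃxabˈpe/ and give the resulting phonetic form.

/f/ (word-initial) is in the target of rule 3 but the environment (between two vowels) is not met → [f].
/a/ — not in any rule's target class → [a].
/s/ — between /a/ and /n/; rule 3 does not apply here → [s].
/n/ (between /s/ and /i/) is unaffected → [n].
/i/ stays [i].
/x/ (between /i/ and /u/) is unaffected → [x].
/u/ stays [u].
/ʃ/ (between /u/ and /x/) fails the environment for rule 3, so it stays [ʃ].
/x/ — not in any rule's target class → [x].
/a/ — not in any rule's target class → [a].
/b/ — between /a/ and /p/, immediately after a vowel — surfaces as [β] (rule 4).
/p/ (between /b/ and /e/) occurs immediately before a stressed vowel → [pʰ] by rule 1.
/e/ stays [e].

[fasnixuʃxaβˈpʰe]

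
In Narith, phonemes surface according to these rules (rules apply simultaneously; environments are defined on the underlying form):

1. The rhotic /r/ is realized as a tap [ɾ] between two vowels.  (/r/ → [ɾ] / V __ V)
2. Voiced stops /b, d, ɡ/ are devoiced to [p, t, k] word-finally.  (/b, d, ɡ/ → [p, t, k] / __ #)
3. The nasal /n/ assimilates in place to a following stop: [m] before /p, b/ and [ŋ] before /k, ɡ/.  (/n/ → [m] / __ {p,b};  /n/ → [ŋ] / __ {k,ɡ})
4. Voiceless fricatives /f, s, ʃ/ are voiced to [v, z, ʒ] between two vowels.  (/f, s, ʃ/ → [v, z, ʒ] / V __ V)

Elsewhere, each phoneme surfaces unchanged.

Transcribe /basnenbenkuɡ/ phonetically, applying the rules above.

/b/ (word-initial) is in the target of rule 2 but the environment (word-finally) is not met → [b].
/a/ — not in any rule's target class → [a].
/s/ — between /a/ and /n/; rule 4 does not apply here → [s].
/n/ (between /s/ and /e/): rule 3 targets it, but not before a labial or velar stop → unchanged [n].
/e/ stays [e].
/n/ — between /e/ and /b/, before a labial or velar stop — surfaces as [m] (rule 3).
/b/ (between /n/ and /e/): rule 2 targets it, but not word-finally → unchanged [b].
/e/ (between /b/ and /n/) is unaffected → [e].
Rule 3 applies to /n/ (between /e/ and /k/: before a labial or velar stop) → [ŋ].
/k/ (between /n/ and /u/) is unaffected → [k].
/u/ (between /k/ and /ɡ/): no rule targets it → [u].
Rule 2 applies to /ɡ/ (word-final: word-finally) → [k].

[basnembeŋkuk]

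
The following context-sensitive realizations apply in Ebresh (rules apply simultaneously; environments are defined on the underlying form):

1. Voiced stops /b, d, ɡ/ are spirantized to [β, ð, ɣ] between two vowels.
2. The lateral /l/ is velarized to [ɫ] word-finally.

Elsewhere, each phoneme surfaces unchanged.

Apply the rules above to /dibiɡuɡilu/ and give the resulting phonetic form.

[diβiɣuɣilu]

/d/ (word-initial): rule 1 targets it, but not between two vowels → unchanged [d].
/i/ stays [i].
/b/ (between /i/ and /i/): between two vowels, so rule 1 applies → [β].
/i/ stays [i].
/ɡ/ — between /i/ and /u/, between two vowels — surfaces as [ɣ] (rule 1).
/u/ stays [u].
/ɡ/ (between /u/ and /i/) occurs between two vowels → [ɣ] by rule 1.
/i/ (between /ɡ/ and /l/) is unaffected → [i].
/l/ (between /i/ and /u/): rule 2 targets it, but not word-finally → unchanged [l].
/u/ (word-final) is unaffected → [u].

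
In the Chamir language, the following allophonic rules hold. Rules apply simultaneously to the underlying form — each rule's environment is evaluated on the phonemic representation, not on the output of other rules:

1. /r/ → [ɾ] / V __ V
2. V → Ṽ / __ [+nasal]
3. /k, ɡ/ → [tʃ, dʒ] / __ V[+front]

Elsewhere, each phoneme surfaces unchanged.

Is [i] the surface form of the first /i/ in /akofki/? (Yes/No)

/i/ (word-final) fails the environment for rule 2, so it stays [i].
The actual realization is [i], which matches [i].

Yes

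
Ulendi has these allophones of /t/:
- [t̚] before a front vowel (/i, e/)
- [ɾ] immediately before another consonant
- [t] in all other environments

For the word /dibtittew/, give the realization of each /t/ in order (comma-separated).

[t̚], [ɾ], [t̚]

Occurrence 1 (position 4): before a front vowel (/i, e/) → [t̚].
Occurrence 2 (position 6): immediately before another consonant → [ɾ].
Occurrence 3 (position 7): before a front vowel (/i, e/) → [t̚].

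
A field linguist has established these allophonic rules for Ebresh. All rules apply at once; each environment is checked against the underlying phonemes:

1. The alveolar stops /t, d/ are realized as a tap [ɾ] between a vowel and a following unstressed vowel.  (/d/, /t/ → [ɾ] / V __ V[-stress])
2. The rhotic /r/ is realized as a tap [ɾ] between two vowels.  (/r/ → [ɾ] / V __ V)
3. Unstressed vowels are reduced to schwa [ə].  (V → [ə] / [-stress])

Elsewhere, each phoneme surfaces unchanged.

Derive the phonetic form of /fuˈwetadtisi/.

[fəˈweɾədtəsə]

/u/ meets the environment for rule 3 (in an unstressed syllable) → [ə].
/e/ — between /w/ and /t/; rule 3 does not apply here → [e].
Rule 1 applies to /t/ (between /e/ and /a/: between a vowel and a following unstressed vowel) → [ɾ].
Rule 3 applies to /a/ (between /t/ and /d/: in an unstressed syllable) → [ə].
/d/ — between /a/ and /t/; rule 1 does not apply here → [d].
/t/ (between /d/ and /i/): rule 1 targets it, but not between a vowel and a following unstressed vowel → unchanged [t].
/i/ (between /t/ and /s/) occurs in an unstressed syllable → [ə] by rule 3.
/i/ (word-final): in an unstressed syllable, so rule 3 applies → [ə].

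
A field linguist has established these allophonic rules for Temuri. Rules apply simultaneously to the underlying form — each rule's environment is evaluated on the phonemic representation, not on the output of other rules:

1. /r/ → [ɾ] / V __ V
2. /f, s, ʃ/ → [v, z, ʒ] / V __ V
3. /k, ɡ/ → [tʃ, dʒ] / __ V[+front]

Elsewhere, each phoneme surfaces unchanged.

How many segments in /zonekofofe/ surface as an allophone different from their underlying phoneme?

2

Segments that undergo a rule: /f/ → [v] (rule 2); /f/ → [v] (rule 2).
All other segments surface unchanged.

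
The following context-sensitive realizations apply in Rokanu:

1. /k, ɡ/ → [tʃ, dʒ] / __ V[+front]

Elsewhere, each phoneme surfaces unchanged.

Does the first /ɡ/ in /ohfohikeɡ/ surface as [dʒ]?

/ɡ/ (word-final): rule 1 targets it, but not before a front vowel → unchanged [ɡ].
The actual realization is [ɡ], not [dʒ].

No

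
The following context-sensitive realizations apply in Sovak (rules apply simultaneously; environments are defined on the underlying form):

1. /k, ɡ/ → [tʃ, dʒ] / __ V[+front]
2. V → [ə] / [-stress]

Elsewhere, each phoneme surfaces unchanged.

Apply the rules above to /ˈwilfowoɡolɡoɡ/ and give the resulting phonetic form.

/w/ (word-initial) is unaffected → [w].
/i/ — between /w/ and /l/; rule 2 does not apply here → [i].
/l/ (between /i/ and /f/): no rule targets it → [l].
/f/ — not in any rule's target class → [f].
/o/ — between /f/ and /w/, in an unstressed syllable — surfaces as [ə] (rule 2).
/w/ — not in any rule's target class → [w].
/o/ — between /w/ and /ɡ/, in an unstressed syllable — surfaces as [ə] (rule 2).
/ɡ/ — between /o/ and /o/; rule 1 does not apply here → [ɡ].
/o/ — between /ɡ/ and /l/, in an unstressed syllable — surfaces as [ə] (rule 2).
/l/ — not in any rule's target class → [l].
/ɡ/ (between /l/ and /o/) is in the target of rule 1 but the environment (before a front vowel) is not met → [ɡ].
/o/ meets the environment for rule 2 (in an unstressed syllable) → [ə].
/ɡ/ (word-final): rule 1 targets it, but not before a front vowel → unchanged [ɡ].

[ˈwilfəwəɡəlɡəɡ]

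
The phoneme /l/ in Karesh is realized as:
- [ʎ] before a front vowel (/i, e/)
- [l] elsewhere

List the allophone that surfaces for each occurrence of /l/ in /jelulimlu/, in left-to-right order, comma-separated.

[l], [ʎ], [l]

Occurrence 1 (position 3): no conditioning environment matches → elsewhere allophone [l].
Occurrence 2 (position 5): before a front vowel (/i, e/) → [ʎ].
Occurrence 3 (position 8): no conditioning environment matches → elsewhere allophone [l].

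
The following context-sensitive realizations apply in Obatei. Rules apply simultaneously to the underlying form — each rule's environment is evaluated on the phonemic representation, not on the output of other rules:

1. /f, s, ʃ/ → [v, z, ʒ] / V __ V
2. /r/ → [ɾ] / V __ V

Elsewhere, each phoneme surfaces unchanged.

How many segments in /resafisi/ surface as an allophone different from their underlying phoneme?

Segments that undergo a rule: /s/ → [z] (rule 1); /f/ → [v] (rule 1); /s/ → [z] (rule 1).
All other segments surface unchanged.

3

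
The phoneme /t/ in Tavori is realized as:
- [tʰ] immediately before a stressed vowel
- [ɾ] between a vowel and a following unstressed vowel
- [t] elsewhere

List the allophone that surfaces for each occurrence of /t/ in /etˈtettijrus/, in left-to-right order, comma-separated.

[t], [tʰ], [t], [t]

Occurrence 1 (position 2): no conditioning environment matches → elsewhere allophone [t].
Occurrence 2 (position 3): immediately before a stressed vowel → [tʰ].
Occurrence 3 (position 5): no conditioning environment matches → elsewhere allophone [t].
Occurrence 4 (position 6): no conditioning environment matches → elsewhere allophone [t].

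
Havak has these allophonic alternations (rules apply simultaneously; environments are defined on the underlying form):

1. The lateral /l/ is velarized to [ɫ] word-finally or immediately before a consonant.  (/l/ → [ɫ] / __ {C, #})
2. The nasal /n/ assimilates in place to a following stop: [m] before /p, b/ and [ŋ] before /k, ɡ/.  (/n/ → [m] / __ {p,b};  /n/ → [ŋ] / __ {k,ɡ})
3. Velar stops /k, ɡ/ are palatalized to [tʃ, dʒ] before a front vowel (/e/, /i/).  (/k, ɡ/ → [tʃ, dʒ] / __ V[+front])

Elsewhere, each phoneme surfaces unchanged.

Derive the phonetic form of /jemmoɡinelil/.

/j/ (word-initial): no rule targets it → [j].
/e/ (between /j/ and /m/): no rule targets it → [e].
/m/ (between /e/ and /m/): no rule targets it → [m].
/m/ — not in any rule's target class → [m].
/o/ (between /m/ and /ɡ/): no rule targets it → [o].
/ɡ/ meets the environment for rule 3 (before a front vowel) → [dʒ].
/i/ (between /ɡ/ and /n/) is unaffected → [i].
/n/ (between /i/ and /e/) fails the environment for rule 2, so it stays [n].
/e/ — not in any rule's target class → [e].
/l/ — between /e/ and /i/; rule 1 does not apply here → [l].
/i/ — not in any rule's target class → [i].
/l/ (word-final) occurs word-finally or immediately before a consonant → [ɫ] by rule 1.

[jemmodʒineliɫ]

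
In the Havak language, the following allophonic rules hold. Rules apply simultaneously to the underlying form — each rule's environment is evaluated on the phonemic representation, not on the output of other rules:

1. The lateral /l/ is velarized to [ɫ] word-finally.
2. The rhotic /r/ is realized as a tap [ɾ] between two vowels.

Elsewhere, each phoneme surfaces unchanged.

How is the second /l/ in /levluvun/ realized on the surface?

/l/ — between /v/ and /u/; rule 1 does not apply here → [l].

[l]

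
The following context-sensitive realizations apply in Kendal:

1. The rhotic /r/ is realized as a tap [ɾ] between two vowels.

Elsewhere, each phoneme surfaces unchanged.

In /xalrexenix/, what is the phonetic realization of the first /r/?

/r/ — between /l/ and /e/; rule 1 does not apply here → [r].

[r]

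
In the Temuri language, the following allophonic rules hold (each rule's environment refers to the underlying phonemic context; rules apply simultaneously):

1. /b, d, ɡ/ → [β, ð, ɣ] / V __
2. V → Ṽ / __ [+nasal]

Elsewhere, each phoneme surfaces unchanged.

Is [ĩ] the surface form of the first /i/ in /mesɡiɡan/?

/i/ (between /ɡ/ and /ɡ/): rule 2 targets it, but not before a nasal consonant → unchanged [i].
The actual realization is [i], not [ĩ].

No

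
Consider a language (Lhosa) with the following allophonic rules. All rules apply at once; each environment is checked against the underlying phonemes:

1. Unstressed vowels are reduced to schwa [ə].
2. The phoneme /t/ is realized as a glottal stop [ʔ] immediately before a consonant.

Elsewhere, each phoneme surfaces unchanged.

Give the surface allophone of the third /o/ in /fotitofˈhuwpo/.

/o/ meets the environment for rule 1 (in an unstressed syllable) → [ə].

[ə]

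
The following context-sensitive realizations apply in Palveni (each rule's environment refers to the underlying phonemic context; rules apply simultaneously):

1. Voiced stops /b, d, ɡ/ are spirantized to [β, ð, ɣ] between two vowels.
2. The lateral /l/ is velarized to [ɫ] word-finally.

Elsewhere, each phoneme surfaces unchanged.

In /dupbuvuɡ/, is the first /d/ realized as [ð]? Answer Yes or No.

/d/ (word-initial) is in the target of rule 1 but the environment (between two vowels) is not met → [d].
The actual realization is [d], not [ð].

No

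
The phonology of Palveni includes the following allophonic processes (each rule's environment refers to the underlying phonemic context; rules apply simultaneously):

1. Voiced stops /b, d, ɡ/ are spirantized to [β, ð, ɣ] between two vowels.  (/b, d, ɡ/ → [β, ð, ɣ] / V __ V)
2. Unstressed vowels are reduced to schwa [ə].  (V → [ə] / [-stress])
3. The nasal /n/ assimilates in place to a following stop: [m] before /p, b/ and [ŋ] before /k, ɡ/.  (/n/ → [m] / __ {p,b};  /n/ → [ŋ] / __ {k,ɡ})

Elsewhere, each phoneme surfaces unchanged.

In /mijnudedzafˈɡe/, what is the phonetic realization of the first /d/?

/d/ (between /u/ and /e/) occurs between two vowels → [ð] by rule 1.

[ð]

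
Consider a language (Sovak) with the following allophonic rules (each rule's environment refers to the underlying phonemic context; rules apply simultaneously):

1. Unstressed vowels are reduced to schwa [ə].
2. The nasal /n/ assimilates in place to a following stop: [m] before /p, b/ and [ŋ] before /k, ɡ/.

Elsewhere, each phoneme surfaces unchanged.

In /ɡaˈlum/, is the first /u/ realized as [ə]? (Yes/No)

No

/u/ — between /l/ and /m/; rule 1 does not apply here → [u].
The actual realization is [u], not [ə].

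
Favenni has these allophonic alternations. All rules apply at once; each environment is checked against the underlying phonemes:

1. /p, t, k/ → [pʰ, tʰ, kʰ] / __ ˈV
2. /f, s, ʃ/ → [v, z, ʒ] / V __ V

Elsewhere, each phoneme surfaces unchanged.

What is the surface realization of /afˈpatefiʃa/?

/f/ (between /a/ and /p/) fails the environment for rule 2, so it stays [f].
/p/ (between /f/ and /a/): immediately before a stressed vowel, so rule 1 applies → [pʰ].
/t/ — between /a/ and /e/; rule 1 does not apply here → [t].
/f/ meets the environment for rule 2 (between two vowels) → [v].
/ʃ/ — between /i/ and /a/, between two vowels — surfaces as [ʒ] (rule 2).

[afˈpʰateviʒa]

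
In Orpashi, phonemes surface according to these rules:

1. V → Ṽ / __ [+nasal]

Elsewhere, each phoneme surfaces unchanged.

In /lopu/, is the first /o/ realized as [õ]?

/o/ (between /l/ and /p/) fails the environment for rule 1, so it stays [o].
The actual realization is [o], not [õ].

No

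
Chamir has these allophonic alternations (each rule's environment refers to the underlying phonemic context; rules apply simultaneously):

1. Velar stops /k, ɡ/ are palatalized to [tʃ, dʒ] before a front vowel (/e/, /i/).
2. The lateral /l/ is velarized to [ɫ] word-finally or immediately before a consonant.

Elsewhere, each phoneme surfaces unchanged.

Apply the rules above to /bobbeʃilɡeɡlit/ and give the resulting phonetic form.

/b/ stays [b].
/o/ (between /b/ and /b/): no rule targets it → [o].
/b/ (between /o/ and /b/): no rule targets it → [b].
/b/ (between /b/ and /e/) is unaffected → [b].
/e/ (between /b/ and /ʃ/): no rule targets it → [e].
/ʃ/ (between /e/ and /i/) is unaffected → [ʃ].
/i/ — not in any rule's target class → [i].
Rule 2 applies to /l/ (between /i/ and /ɡ/: word-finally or immediately before a consonant) → [ɫ].
Rule 1 applies to /ɡ/ (between /l/ and /e/: before a front vowel) → [dʒ].
/e/ stays [e].
/ɡ/ (between /e/ and /l/) fails the environment for rule 1, so it stays [ɡ].
/l/ — between /ɡ/ and /i/; rule 2 does not apply here → [l].
/i/ (between /l/ and /t/) is unaffected → [i].
/t/ — not in any rule's target class → [t].

[bobbeʃiɫdʒeɡlit]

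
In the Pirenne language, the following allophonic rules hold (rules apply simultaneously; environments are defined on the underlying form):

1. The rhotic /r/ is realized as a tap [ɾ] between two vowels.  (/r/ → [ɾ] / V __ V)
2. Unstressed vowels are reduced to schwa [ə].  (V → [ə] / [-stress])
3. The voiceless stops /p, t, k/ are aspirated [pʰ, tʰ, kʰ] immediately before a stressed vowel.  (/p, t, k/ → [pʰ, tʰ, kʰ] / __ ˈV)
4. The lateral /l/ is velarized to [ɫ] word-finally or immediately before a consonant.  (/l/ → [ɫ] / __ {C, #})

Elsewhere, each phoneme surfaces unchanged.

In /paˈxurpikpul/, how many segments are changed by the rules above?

4

Segments that undergo a rule: /a/ → [ə] (rule 2); /i/ → [ə] (rule 2); /u/ → [ə] (rule 2); /l/ → [ɫ] (rule 4).
All other segments surface unchanged.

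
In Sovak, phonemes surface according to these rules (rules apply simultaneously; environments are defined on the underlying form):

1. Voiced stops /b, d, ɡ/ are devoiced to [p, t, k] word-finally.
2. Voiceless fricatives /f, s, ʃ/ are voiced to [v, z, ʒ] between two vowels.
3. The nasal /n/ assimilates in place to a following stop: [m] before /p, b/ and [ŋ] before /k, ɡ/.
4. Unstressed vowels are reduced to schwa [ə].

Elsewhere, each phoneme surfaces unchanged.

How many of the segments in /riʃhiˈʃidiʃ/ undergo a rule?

4

Segments that undergo a rule: /i/ → [ə] (rule 4); /i/ → [ə] (rule 4); /ʃ/ → [ʒ] (rule 2); /i/ → [ə] (rule 4).
All other segments surface unchanged.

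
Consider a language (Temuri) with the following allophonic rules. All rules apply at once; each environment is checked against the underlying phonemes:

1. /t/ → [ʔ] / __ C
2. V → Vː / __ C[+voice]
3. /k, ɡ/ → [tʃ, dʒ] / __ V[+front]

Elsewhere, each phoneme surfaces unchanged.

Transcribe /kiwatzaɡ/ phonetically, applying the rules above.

Rule 3 applies to /k/ (word-initial: before a front vowel) → [tʃ].
Rule 2 applies to /i/ (between /k/ and /w/: before a voiced consonant) → [iː].
/w/ (between /i/ and /a/): no rule targets it → [w].
/a/ — between /w/ and /t/; rule 2 does not apply here → [a].
Rule 1 applies to /t/ (between /a/ and /z/: immediately before a consonant) → [ʔ].
/z/ (between /t/ and /a/): no rule targets it → [z].
/a/ (between /z/ and /ɡ/) occurs before a voiced consonant → [aː] by rule 2.
/ɡ/ (word-final): rule 3 targets it, but not before a front vowel → unchanged [ɡ].

[tʃiːwaʔzaːɡ]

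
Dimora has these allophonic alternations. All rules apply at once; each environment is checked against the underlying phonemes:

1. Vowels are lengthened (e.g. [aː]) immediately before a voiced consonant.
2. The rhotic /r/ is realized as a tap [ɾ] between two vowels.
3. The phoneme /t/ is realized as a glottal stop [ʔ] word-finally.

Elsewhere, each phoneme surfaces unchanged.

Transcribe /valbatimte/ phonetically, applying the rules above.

[vaːlbatiːmte]

/v/ stays [v].
/a/ (between /v/ and /l/) occurs before a voiced consonant → [aː] by rule 1.
/l/ stays [l].
/b/ stays [b].
/a/ (between /b/ and /t/): rule 1 targets it, but not before a voiced consonant → unchanged [a].
/t/ — between /a/ and /i/; rule 3 does not apply here → [t].
/i/ — between /t/ and /m/, before a voiced consonant — surfaces as [iː] (rule 1).
/m/ stays [m].
/t/ (between /m/ and /e/) is in the target of rule 3 but the environment (word-finally) is not met → [t].
/e/ (word-final) is in the target of rule 1 but the environment (before a voiced consonant) is not met → [e].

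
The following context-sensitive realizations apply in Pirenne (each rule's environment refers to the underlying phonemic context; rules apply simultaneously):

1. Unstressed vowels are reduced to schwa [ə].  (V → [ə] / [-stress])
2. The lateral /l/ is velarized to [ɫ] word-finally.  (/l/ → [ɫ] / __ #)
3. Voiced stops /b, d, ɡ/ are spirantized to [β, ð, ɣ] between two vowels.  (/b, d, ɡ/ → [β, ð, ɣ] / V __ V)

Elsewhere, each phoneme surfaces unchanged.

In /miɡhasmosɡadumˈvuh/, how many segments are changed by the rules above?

Segments that undergo a rule: /i/ → [ə] (rule 1); /a/ → [ə] (rule 1); /o/ → [ə] (rule 1); /a/ → [ə] (rule 1); /d/ → [ð] (rule 3); /u/ → [ə] (rule 1).
All other segments surface unchanged.

6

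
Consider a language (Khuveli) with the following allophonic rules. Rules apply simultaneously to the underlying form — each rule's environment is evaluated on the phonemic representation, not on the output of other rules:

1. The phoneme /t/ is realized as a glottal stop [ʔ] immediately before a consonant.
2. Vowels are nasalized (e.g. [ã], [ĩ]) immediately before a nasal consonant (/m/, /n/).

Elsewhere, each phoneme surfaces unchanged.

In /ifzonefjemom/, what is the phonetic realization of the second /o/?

/o/ meets the environment for rule 2 (before a nasal consonant) → [õ].

[õ]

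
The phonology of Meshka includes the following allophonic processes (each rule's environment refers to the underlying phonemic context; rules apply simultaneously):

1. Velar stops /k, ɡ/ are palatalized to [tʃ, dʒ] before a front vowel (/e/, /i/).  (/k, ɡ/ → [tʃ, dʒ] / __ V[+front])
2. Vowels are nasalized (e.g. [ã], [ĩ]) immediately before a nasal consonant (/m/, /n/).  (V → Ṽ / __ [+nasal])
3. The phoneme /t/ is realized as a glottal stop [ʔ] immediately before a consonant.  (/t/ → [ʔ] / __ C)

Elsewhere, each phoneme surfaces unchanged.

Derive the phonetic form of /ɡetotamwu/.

[dʒetotãmwu]

/ɡ/ meets the environment for rule 1 (before a front vowel) → [dʒ].
/e/ (between /ɡ/ and /t/) fails the environment for rule 2, so it stays [e].
/t/ (between /e/ and /o/) is in the target of rule 3 but the environment (immediately before a consonant) is not met → [t].
/o/ — between /t/ and /t/; rule 2 does not apply here → [o].
/t/ — between /o/ and /a/; rule 3 does not apply here → [t].
/a/ (between /t/ and /m/): before a nasal consonant, so rule 2 applies → [ã].
/u/ (word-final): rule 2 targets it, but not before a nasal consonant → unchanged [u].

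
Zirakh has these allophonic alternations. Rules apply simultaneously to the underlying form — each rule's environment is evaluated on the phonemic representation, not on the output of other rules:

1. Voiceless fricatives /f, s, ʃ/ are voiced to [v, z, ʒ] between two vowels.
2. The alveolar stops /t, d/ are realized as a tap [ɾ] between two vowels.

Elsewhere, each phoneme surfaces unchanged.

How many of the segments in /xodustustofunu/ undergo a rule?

Segments that undergo a rule: /d/ → [ɾ] (rule 2); /f/ → [v] (rule 1).
All other segments surface unchanged.

2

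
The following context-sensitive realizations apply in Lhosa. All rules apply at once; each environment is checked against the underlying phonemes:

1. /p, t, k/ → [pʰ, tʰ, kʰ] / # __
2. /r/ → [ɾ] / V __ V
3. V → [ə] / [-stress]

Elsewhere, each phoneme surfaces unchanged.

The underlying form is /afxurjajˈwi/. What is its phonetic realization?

[əfxərjəjˈwi]

/a/ (word-initial) occurs in an unstressed syllable → [ə] by rule 3.
/u/ — between /x/ and /r/, in an unstressed syllable — surfaces as [ə] (rule 3).
/r/ (between /u/ and /j/) is in the target of rule 2 but the environment (between two vowels) is not met → [r].
/a/ (between /j/ and /j/) occurs in an unstressed syllable → [ə] by rule 3.
/i/ (word-final) fails the environment for rule 3, so it stays [i].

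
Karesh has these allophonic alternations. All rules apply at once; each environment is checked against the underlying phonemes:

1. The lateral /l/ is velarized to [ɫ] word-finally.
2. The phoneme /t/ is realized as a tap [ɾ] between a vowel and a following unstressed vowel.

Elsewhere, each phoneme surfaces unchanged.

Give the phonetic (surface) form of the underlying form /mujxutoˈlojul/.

Rule 2 applies to /t/ (between /u/ and /o/: between a vowel and a following unstressed vowel) → [ɾ].
/l/ (between /o/ and /o/) fails the environment for rule 1, so it stays [l].
/l/ (word-final) occurs word-finally → [ɫ] by rule 1.

[mujxuɾoˈlojuɫ]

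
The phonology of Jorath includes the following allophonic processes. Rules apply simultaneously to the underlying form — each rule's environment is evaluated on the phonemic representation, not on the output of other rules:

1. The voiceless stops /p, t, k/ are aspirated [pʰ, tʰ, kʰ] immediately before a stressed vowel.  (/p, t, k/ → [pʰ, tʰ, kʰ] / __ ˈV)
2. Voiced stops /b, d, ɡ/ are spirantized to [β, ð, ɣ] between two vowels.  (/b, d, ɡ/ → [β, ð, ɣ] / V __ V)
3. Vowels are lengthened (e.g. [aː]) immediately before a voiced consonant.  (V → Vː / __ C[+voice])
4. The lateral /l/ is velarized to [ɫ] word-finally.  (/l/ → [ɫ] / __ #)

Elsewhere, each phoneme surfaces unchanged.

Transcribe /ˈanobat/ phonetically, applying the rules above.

/a/ — word-initial, before a voiced consonant — surfaces as [aː] (rule 3).
/n/ (between /a/ and /o/): no rule targets it → [n].
/o/ (between /n/ and /b/) occurs before a voiced consonant → [oː] by rule 3.
/b/ (between /o/ and /a/): between two vowels, so rule 2 applies → [β].
/a/ (between /b/ and /t/): rule 3 targets it, but not before a voiced consonant → unchanged [a].
/t/ (word-final) fails the environment for rule 1, so it stays [t].

[ˈaːnoːβat]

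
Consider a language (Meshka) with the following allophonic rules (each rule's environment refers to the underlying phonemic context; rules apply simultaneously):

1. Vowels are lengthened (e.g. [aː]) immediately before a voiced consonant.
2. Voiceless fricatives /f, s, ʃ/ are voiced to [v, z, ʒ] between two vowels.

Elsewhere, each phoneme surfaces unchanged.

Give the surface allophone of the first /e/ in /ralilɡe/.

/e/ — word-final; rule 1 does not apply here → [e].

[e]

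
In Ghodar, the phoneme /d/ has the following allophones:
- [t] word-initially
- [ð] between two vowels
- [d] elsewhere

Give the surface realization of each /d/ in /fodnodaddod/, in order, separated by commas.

Occurrence 1 (position 3): no conditioning environment matches → elsewhere allophone [d].
Occurrence 2 (position 6): between two vowels → [ð].
Occurrence 3 (position 8): no conditioning environment matches → elsewhere allophone [d].
Occurrence 4 (position 9): no conditioning environment matches → elsewhere allophone [d].
Occurrence 5 (position 11): no conditioning environment matches → elsewhere allophone [d].

[d], [ð], [d], [d], [d]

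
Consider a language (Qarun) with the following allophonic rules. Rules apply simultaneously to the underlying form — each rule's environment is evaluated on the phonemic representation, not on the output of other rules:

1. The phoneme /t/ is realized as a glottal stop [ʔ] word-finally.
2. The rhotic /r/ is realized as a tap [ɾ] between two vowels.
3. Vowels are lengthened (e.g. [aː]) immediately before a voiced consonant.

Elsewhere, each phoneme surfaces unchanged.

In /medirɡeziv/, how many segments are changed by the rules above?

4

Segments that undergo a rule: /e/ → [eː] (rule 3); /i/ → [iː] (rule 3); /e/ → [eː] (rule 3); /i/ → [iː] (rule 3).
All other segments surface unchanged.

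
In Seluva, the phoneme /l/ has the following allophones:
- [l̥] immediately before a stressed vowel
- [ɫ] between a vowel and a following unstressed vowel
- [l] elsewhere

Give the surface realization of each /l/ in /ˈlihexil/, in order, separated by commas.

[l̥], [l]

Occurrence 1 (position 1): immediately before a stressed vowel → [l̥].
Occurrence 2 (position 7): no conditioning environment matches → elsewhere allophone [l].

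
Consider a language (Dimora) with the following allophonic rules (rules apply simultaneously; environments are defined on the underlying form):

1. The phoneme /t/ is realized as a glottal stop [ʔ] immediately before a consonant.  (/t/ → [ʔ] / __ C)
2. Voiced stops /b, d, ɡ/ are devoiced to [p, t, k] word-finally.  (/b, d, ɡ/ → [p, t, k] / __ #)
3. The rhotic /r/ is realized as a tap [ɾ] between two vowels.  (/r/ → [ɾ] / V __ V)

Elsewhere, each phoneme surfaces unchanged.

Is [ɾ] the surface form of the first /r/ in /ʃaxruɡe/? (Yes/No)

/r/ (between /x/ and /u/) is in the target of rule 3 but the environment (between two vowels) is not met → [r].
The actual realization is [r], not [ɾ].

No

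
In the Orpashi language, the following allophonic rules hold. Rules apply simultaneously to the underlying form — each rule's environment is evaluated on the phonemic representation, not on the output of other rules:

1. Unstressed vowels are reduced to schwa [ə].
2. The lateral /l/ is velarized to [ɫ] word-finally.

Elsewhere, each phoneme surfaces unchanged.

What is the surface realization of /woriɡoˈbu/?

[wərəɡəˈbu]

/w/ stays [w].
/o/ (between /w/ and /r/) occurs in an unstressed syllable → [ə] by rule 1.
/r/ — not in any rule's target class → [r].
/i/ (between /r/ and /ɡ/): in an unstressed syllable, so rule 1 applies → [ə].
/ɡ/ (between /i/ and /o/): no rule targets it → [ɡ].
/o/ (between /ɡ/ and /b/): in an unstressed syllable, so rule 1 applies → [ə].
/b/ (between /o/ and /u/): no rule targets it → [b].
/u/ (word-final) fails the environment for rule 1, so it stays [u].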